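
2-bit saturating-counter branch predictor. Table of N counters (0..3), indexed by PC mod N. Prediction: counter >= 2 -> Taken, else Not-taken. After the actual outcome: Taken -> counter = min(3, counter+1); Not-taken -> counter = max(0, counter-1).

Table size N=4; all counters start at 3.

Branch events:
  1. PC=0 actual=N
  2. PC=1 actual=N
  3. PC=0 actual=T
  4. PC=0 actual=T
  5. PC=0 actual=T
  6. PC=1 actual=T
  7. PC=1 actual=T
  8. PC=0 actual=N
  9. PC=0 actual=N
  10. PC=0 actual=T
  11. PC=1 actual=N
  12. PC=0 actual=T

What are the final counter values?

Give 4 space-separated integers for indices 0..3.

Ev 1: PC=0 idx=0 pred=T actual=N -> ctr[0]=2
Ev 2: PC=1 idx=1 pred=T actual=N -> ctr[1]=2
Ev 3: PC=0 idx=0 pred=T actual=T -> ctr[0]=3
Ev 4: PC=0 idx=0 pred=T actual=T -> ctr[0]=3
Ev 5: PC=0 idx=0 pred=T actual=T -> ctr[0]=3
Ev 6: PC=1 idx=1 pred=T actual=T -> ctr[1]=3
Ev 7: PC=1 idx=1 pred=T actual=T -> ctr[1]=3
Ev 8: PC=0 idx=0 pred=T actual=N -> ctr[0]=2
Ev 9: PC=0 idx=0 pred=T actual=N -> ctr[0]=1
Ev 10: PC=0 idx=0 pred=N actual=T -> ctr[0]=2
Ev 11: PC=1 idx=1 pred=T actual=N -> ctr[1]=2
Ev 12: PC=0 idx=0 pred=T actual=T -> ctr[0]=3

Answer: 3 2 3 3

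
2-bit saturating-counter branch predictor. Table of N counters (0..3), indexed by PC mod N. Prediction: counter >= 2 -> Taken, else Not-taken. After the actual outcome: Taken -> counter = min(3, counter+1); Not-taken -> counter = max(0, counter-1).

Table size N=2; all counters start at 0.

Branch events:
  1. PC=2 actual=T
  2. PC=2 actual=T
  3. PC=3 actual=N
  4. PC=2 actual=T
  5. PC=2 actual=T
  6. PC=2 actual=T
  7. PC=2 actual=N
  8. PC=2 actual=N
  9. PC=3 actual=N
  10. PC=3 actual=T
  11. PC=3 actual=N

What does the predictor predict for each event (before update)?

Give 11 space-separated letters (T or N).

Answer: N N N T T T T T N N N

Derivation:
Ev 1: PC=2 idx=0 pred=N actual=T -> ctr[0]=1
Ev 2: PC=2 idx=0 pred=N actual=T -> ctr[0]=2
Ev 3: PC=3 idx=1 pred=N actual=N -> ctr[1]=0
Ev 4: PC=2 idx=0 pred=T actual=T -> ctr[0]=3
Ev 5: PC=2 idx=0 pred=T actual=T -> ctr[0]=3
Ev 6: PC=2 idx=0 pred=T actual=T -> ctr[0]=3
Ev 7: PC=2 idx=0 pred=T actual=N -> ctr[0]=2
Ev 8: PC=2 idx=0 pred=T actual=N -> ctr[0]=1
Ev 9: PC=3 idx=1 pred=N actual=N -> ctr[1]=0
Ev 10: PC=3 idx=1 pred=N actual=T -> ctr[1]=1
Ev 11: PC=3 idx=1 pred=N actual=N -> ctr[1]=0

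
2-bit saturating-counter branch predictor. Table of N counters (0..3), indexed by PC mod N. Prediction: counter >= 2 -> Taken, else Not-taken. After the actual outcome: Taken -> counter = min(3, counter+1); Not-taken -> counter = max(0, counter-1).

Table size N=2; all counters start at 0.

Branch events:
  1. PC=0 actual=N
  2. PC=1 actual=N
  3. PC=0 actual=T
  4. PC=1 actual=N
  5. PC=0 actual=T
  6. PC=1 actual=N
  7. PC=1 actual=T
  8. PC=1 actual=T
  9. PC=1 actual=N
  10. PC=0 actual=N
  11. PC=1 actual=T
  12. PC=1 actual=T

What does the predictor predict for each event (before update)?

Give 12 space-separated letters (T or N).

Ev 1: PC=0 idx=0 pred=N actual=N -> ctr[0]=0
Ev 2: PC=1 idx=1 pred=N actual=N -> ctr[1]=0
Ev 3: PC=0 idx=0 pred=N actual=T -> ctr[0]=1
Ev 4: PC=1 idx=1 pred=N actual=N -> ctr[1]=0
Ev 5: PC=0 idx=0 pred=N actual=T -> ctr[0]=2
Ev 6: PC=1 idx=1 pred=N actual=N -> ctr[1]=0
Ev 7: PC=1 idx=1 pred=N actual=T -> ctr[1]=1
Ev 8: PC=1 idx=1 pred=N actual=T -> ctr[1]=2
Ev 9: PC=1 idx=1 pred=T actual=N -> ctr[1]=1
Ev 10: PC=0 idx=0 pred=T actual=N -> ctr[0]=1
Ev 11: PC=1 idx=1 pred=N actual=T -> ctr[1]=2
Ev 12: PC=1 idx=1 pred=T actual=T -> ctr[1]=3

Answer: N N N N N N N N T T N T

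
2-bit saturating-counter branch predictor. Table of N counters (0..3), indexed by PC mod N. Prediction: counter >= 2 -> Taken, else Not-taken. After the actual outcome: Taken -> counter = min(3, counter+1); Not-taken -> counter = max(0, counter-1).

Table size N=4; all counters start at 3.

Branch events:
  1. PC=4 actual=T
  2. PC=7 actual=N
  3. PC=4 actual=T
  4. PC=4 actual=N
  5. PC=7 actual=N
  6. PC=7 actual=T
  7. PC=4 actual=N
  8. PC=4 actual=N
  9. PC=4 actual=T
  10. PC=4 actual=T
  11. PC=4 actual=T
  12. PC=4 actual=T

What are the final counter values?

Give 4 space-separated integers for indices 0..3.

Ev 1: PC=4 idx=0 pred=T actual=T -> ctr[0]=3
Ev 2: PC=7 idx=3 pred=T actual=N -> ctr[3]=2
Ev 3: PC=4 idx=0 pred=T actual=T -> ctr[0]=3
Ev 4: PC=4 idx=0 pred=T actual=N -> ctr[0]=2
Ev 5: PC=7 idx=3 pred=T actual=N -> ctr[3]=1
Ev 6: PC=7 idx=3 pred=N actual=T -> ctr[3]=2
Ev 7: PC=4 idx=0 pred=T actual=N -> ctr[0]=1
Ev 8: PC=4 idx=0 pred=N actual=N -> ctr[0]=0
Ev 9: PC=4 idx=0 pred=N actual=T -> ctr[0]=1
Ev 10: PC=4 idx=0 pred=N actual=T -> ctr[0]=2
Ev 11: PC=4 idx=0 pred=T actual=T -> ctr[0]=3
Ev 12: PC=4 idx=0 pred=T actual=T -> ctr[0]=3

Answer: 3 3 3 2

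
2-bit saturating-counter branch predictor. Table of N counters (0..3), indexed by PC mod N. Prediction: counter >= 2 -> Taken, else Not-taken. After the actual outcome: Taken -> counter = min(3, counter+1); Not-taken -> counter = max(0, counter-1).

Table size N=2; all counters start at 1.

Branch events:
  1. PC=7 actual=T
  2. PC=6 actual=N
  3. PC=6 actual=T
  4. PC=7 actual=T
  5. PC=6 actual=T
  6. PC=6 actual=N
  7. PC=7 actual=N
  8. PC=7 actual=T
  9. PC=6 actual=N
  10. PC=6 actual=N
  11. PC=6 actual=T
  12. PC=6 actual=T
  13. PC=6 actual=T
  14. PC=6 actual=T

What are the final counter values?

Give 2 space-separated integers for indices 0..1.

Ev 1: PC=7 idx=1 pred=N actual=T -> ctr[1]=2
Ev 2: PC=6 idx=0 pred=N actual=N -> ctr[0]=0
Ev 3: PC=6 idx=0 pred=N actual=T -> ctr[0]=1
Ev 4: PC=7 idx=1 pred=T actual=T -> ctr[1]=3
Ev 5: PC=6 idx=0 pred=N actual=T -> ctr[0]=2
Ev 6: PC=6 idx=0 pred=T actual=N -> ctr[0]=1
Ev 7: PC=7 idx=1 pred=T actual=N -> ctr[1]=2
Ev 8: PC=7 idx=1 pred=T actual=T -> ctr[1]=3
Ev 9: PC=6 idx=0 pred=N actual=N -> ctr[0]=0
Ev 10: PC=6 idx=0 pred=N actual=N -> ctr[0]=0
Ev 11: PC=6 idx=0 pred=N actual=T -> ctr[0]=1
Ev 12: PC=6 idx=0 pred=N actual=T -> ctr[0]=2
Ev 13: PC=6 idx=0 pred=T actual=T -> ctr[0]=3
Ev 14: PC=6 idx=0 pred=T actual=T -> ctr[0]=3

Answer: 3 3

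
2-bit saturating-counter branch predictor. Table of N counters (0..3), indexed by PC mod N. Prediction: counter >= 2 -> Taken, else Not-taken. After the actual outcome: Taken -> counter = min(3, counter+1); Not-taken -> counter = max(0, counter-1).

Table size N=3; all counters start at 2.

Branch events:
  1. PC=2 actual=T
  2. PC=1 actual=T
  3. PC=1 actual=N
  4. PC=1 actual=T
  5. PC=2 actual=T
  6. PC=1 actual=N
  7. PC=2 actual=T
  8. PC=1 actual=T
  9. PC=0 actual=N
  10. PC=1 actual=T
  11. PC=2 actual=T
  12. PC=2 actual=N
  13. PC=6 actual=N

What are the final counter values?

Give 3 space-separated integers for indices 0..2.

Ev 1: PC=2 idx=2 pred=T actual=T -> ctr[2]=3
Ev 2: PC=1 idx=1 pred=T actual=T -> ctr[1]=3
Ev 3: PC=1 idx=1 pred=T actual=N -> ctr[1]=2
Ev 4: PC=1 idx=1 pred=T actual=T -> ctr[1]=3
Ev 5: PC=2 idx=2 pred=T actual=T -> ctr[2]=3
Ev 6: PC=1 idx=1 pred=T actual=N -> ctr[1]=2
Ev 7: PC=2 idx=2 pred=T actual=T -> ctr[2]=3
Ev 8: PC=1 idx=1 pred=T actual=T -> ctr[1]=3
Ev 9: PC=0 idx=0 pred=T actual=N -> ctr[0]=1
Ev 10: PC=1 idx=1 pred=T actual=T -> ctr[1]=3
Ev 11: PC=2 idx=2 pred=T actual=T -> ctr[2]=3
Ev 12: PC=2 idx=2 pred=T actual=N -> ctr[2]=2
Ev 13: PC=6 idx=0 pred=N actual=N -> ctr[0]=0

Answer: 0 3 2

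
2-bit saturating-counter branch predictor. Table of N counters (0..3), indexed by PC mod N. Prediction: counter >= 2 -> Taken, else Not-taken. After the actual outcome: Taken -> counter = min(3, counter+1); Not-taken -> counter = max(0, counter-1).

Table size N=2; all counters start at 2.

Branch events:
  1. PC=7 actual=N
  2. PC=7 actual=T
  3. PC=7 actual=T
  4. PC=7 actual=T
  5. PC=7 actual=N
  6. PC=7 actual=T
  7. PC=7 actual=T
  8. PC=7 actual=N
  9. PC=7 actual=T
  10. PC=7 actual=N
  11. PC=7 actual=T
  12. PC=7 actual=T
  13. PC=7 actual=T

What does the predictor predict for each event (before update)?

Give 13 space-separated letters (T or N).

Answer: T N T T T T T T T T T T T

Derivation:
Ev 1: PC=7 idx=1 pred=T actual=N -> ctr[1]=1
Ev 2: PC=7 idx=1 pred=N actual=T -> ctr[1]=2
Ev 3: PC=7 idx=1 pred=T actual=T -> ctr[1]=3
Ev 4: PC=7 idx=1 pred=T actual=T -> ctr[1]=3
Ev 5: PC=7 idx=1 pred=T actual=N -> ctr[1]=2
Ev 6: PC=7 idx=1 pred=T actual=T -> ctr[1]=3
Ev 7: PC=7 idx=1 pred=T actual=T -> ctr[1]=3
Ev 8: PC=7 idx=1 pred=T actual=N -> ctr[1]=2
Ev 9: PC=7 idx=1 pred=T actual=T -> ctr[1]=3
Ev 10: PC=7 idx=1 pred=T actual=N -> ctr[1]=2
Ev 11: PC=7 idx=1 pred=T actual=T -> ctr[1]=3
Ev 12: PC=7 idx=1 pred=T actual=T -> ctr[1]=3
Ev 13: PC=7 idx=1 pred=T actual=T -> ctr[1]=3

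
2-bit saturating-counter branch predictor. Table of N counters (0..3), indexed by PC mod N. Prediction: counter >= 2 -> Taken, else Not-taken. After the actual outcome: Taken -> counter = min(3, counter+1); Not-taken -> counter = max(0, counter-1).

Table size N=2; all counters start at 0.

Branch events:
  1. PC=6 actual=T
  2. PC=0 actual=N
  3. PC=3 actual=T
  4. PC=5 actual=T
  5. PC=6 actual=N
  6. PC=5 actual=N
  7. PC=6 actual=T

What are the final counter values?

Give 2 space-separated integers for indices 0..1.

Answer: 1 1

Derivation:
Ev 1: PC=6 idx=0 pred=N actual=T -> ctr[0]=1
Ev 2: PC=0 idx=0 pred=N actual=N -> ctr[0]=0
Ev 3: PC=3 idx=1 pred=N actual=T -> ctr[1]=1
Ev 4: PC=5 idx=1 pred=N actual=T -> ctr[1]=2
Ev 5: PC=6 idx=0 pred=N actual=N -> ctr[0]=0
Ev 6: PC=5 idx=1 pred=T actual=N -> ctr[1]=1
Ev 7: PC=6 idx=0 pred=N actual=T -> ctr[0]=1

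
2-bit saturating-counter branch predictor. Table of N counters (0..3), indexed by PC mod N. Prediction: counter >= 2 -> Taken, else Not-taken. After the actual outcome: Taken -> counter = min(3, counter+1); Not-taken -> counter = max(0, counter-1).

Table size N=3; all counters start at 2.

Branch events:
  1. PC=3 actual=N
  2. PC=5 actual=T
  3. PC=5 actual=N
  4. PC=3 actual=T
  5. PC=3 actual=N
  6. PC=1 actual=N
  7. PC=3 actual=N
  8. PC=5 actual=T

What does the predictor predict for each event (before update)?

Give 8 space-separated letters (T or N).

Ev 1: PC=3 idx=0 pred=T actual=N -> ctr[0]=1
Ev 2: PC=5 idx=2 pred=T actual=T -> ctr[2]=3
Ev 3: PC=5 idx=2 pred=T actual=N -> ctr[2]=2
Ev 4: PC=3 idx=0 pred=N actual=T -> ctr[0]=2
Ev 5: PC=3 idx=0 pred=T actual=N -> ctr[0]=1
Ev 6: PC=1 idx=1 pred=T actual=N -> ctr[1]=1
Ev 7: PC=3 idx=0 pred=N actual=N -> ctr[0]=0
Ev 8: PC=5 idx=2 pred=T actual=T -> ctr[2]=3

Answer: T T T N T T N T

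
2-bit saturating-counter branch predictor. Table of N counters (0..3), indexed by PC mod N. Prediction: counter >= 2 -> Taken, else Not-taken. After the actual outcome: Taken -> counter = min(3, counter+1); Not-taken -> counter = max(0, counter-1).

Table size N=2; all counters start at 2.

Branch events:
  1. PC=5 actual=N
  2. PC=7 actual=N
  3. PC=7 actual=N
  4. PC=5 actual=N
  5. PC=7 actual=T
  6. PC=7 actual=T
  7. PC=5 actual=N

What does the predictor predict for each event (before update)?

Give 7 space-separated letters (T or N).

Answer: T N N N N N T

Derivation:
Ev 1: PC=5 idx=1 pred=T actual=N -> ctr[1]=1
Ev 2: PC=7 idx=1 pred=N actual=N -> ctr[1]=0
Ev 3: PC=7 idx=1 pred=N actual=N -> ctr[1]=0
Ev 4: PC=5 idx=1 pred=N actual=N -> ctr[1]=0
Ev 5: PC=7 idx=1 pred=N actual=T -> ctr[1]=1
Ev 6: PC=7 idx=1 pred=N actual=T -> ctr[1]=2
Ev 7: PC=5 idx=1 pred=T actual=N -> ctr[1]=1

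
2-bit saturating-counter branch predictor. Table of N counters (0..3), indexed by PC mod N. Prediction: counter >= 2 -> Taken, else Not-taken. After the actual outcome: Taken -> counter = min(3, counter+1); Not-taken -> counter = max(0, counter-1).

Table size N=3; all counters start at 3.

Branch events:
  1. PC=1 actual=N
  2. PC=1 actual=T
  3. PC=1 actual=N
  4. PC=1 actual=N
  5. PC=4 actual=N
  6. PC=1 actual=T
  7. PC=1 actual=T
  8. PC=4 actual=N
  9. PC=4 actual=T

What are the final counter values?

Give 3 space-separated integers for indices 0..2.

Answer: 3 2 3

Derivation:
Ev 1: PC=1 idx=1 pred=T actual=N -> ctr[1]=2
Ev 2: PC=1 idx=1 pred=T actual=T -> ctr[1]=3
Ev 3: PC=1 idx=1 pred=T actual=N -> ctr[1]=2
Ev 4: PC=1 idx=1 pred=T actual=N -> ctr[1]=1
Ev 5: PC=4 idx=1 pred=N actual=N -> ctr[1]=0
Ev 6: PC=1 idx=1 pred=N actual=T -> ctr[1]=1
Ev 7: PC=1 idx=1 pred=N actual=T -> ctr[1]=2
Ev 8: PC=4 idx=1 pred=T actual=N -> ctr[1]=1
Ev 9: PC=4 idx=1 pred=N actual=T -> ctr[1]=2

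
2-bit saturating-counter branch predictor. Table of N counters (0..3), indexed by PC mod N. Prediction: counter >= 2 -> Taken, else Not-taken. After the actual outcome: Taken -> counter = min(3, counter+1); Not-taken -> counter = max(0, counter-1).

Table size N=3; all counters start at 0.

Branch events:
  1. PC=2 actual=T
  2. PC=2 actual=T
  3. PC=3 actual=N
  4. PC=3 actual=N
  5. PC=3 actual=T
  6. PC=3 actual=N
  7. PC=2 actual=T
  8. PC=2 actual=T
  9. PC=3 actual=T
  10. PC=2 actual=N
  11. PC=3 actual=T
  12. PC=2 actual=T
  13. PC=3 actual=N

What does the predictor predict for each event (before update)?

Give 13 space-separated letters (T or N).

Ev 1: PC=2 idx=2 pred=N actual=T -> ctr[2]=1
Ev 2: PC=2 idx=2 pred=N actual=T -> ctr[2]=2
Ev 3: PC=3 idx=0 pred=N actual=N -> ctr[0]=0
Ev 4: PC=3 idx=0 pred=N actual=N -> ctr[0]=0
Ev 5: PC=3 idx=0 pred=N actual=T -> ctr[0]=1
Ev 6: PC=3 idx=0 pred=N actual=N -> ctr[0]=0
Ev 7: PC=2 idx=2 pred=T actual=T -> ctr[2]=3
Ev 8: PC=2 idx=2 pred=T actual=T -> ctr[2]=3
Ev 9: PC=3 idx=0 pred=N actual=T -> ctr[0]=1
Ev 10: PC=2 idx=2 pred=T actual=N -> ctr[2]=2
Ev 11: PC=3 idx=0 pred=N actual=T -> ctr[0]=2
Ev 12: PC=2 idx=2 pred=T actual=T -> ctr[2]=3
Ev 13: PC=3 idx=0 pred=T actual=N -> ctr[0]=1

Answer: N N N N N N T T N T N T T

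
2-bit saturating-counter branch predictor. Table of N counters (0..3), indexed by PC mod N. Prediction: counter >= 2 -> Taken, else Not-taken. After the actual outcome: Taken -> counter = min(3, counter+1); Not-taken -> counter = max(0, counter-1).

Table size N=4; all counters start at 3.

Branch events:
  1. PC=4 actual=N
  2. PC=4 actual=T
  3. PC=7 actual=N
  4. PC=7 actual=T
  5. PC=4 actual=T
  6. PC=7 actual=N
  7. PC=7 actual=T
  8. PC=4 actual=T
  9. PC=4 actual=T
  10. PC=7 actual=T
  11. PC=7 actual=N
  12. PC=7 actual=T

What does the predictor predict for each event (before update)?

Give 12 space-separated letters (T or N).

Answer: T T T T T T T T T T T T

Derivation:
Ev 1: PC=4 idx=0 pred=T actual=N -> ctr[0]=2
Ev 2: PC=4 idx=0 pred=T actual=T -> ctr[0]=3
Ev 3: PC=7 idx=3 pred=T actual=N -> ctr[3]=2
Ev 4: PC=7 idx=3 pred=T actual=T -> ctr[3]=3
Ev 5: PC=4 idx=0 pred=T actual=T -> ctr[0]=3
Ev 6: PC=7 idx=3 pred=T actual=N -> ctr[3]=2
Ev 7: PC=7 idx=3 pred=T actual=T -> ctr[3]=3
Ev 8: PC=4 idx=0 pred=T actual=T -> ctr[0]=3
Ev 9: PC=4 idx=0 pred=T actual=T -> ctr[0]=3
Ev 10: PC=7 idx=3 pred=T actual=T -> ctr[3]=3
Ev 11: PC=7 idx=3 pred=T actual=N -> ctr[3]=2
Ev 12: PC=7 idx=3 pred=T actual=T -> ctr[3]=3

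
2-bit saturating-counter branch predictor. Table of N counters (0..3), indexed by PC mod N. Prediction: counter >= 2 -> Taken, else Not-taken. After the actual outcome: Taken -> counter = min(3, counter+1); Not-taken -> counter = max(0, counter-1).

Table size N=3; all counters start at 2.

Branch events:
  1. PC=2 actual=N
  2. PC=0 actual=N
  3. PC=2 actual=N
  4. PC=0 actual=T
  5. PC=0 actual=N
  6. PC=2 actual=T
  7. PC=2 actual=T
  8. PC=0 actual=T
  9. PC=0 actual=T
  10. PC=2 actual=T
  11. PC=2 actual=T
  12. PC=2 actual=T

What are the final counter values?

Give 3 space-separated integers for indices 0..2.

Answer: 3 2 3

Derivation:
Ev 1: PC=2 idx=2 pred=T actual=N -> ctr[2]=1
Ev 2: PC=0 idx=0 pred=T actual=N -> ctr[0]=1
Ev 3: PC=2 idx=2 pred=N actual=N -> ctr[2]=0
Ev 4: PC=0 idx=0 pred=N actual=T -> ctr[0]=2
Ev 5: PC=0 idx=0 pred=T actual=N -> ctr[0]=1
Ev 6: PC=2 idx=2 pred=N actual=T -> ctr[2]=1
Ev 7: PC=2 idx=2 pred=N actual=T -> ctr[2]=2
Ev 8: PC=0 idx=0 pred=N actual=T -> ctr[0]=2
Ev 9: PC=0 idx=0 pred=T actual=T -> ctr[0]=3
Ev 10: PC=2 idx=2 pred=T actual=T -> ctr[2]=3
Ev 11: PC=2 idx=2 pred=T actual=T -> ctr[2]=3
Ev 12: PC=2 idx=2 pred=T actual=T -> ctr[2]=3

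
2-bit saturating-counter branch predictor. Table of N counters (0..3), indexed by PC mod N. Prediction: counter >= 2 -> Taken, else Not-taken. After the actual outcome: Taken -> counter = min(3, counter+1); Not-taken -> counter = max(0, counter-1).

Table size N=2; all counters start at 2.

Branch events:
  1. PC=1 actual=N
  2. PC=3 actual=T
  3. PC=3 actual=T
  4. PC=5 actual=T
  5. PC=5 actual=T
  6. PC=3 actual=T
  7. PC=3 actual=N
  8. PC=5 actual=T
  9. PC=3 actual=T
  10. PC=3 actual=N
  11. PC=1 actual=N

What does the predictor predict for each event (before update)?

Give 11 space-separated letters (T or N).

Answer: T N T T T T T T T T T

Derivation:
Ev 1: PC=1 idx=1 pred=T actual=N -> ctr[1]=1
Ev 2: PC=3 idx=1 pred=N actual=T -> ctr[1]=2
Ev 3: PC=3 idx=1 pred=T actual=T -> ctr[1]=3
Ev 4: PC=5 idx=1 pred=T actual=T -> ctr[1]=3
Ev 5: PC=5 idx=1 pred=T actual=T -> ctr[1]=3
Ev 6: PC=3 idx=1 pred=T actual=T -> ctr[1]=3
Ev 7: PC=3 idx=1 pred=T actual=N -> ctr[1]=2
Ev 8: PC=5 idx=1 pred=T actual=T -> ctr[1]=3
Ev 9: PC=3 idx=1 pred=T actual=T -> ctr[1]=3
Ev 10: PC=3 idx=1 pred=T actual=N -> ctr[1]=2
Ev 11: PC=1 idx=1 pred=T actual=N -> ctr[1]=1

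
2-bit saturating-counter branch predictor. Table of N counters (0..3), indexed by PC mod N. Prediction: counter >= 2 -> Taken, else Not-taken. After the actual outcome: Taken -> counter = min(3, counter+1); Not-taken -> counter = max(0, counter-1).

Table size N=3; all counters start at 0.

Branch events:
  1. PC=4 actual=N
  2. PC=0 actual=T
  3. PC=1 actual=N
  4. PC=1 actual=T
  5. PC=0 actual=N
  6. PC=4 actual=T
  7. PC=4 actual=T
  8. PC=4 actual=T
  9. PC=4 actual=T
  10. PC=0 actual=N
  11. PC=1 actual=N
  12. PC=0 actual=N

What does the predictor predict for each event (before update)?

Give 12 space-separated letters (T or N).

Ev 1: PC=4 idx=1 pred=N actual=N -> ctr[1]=0
Ev 2: PC=0 idx=0 pred=N actual=T -> ctr[0]=1
Ev 3: PC=1 idx=1 pred=N actual=N -> ctr[1]=0
Ev 4: PC=1 idx=1 pred=N actual=T -> ctr[1]=1
Ev 5: PC=0 idx=0 pred=N actual=N -> ctr[0]=0
Ev 6: PC=4 idx=1 pred=N actual=T -> ctr[1]=2
Ev 7: PC=4 idx=1 pred=T actual=T -> ctr[1]=3
Ev 8: PC=4 idx=1 pred=T actual=T -> ctr[1]=3
Ev 9: PC=4 idx=1 pred=T actual=T -> ctr[1]=3
Ev 10: PC=0 idx=0 pred=N actual=N -> ctr[0]=0
Ev 11: PC=1 idx=1 pred=T actual=N -> ctr[1]=2
Ev 12: PC=0 idx=0 pred=N actual=N -> ctr[0]=0

Answer: N N N N N N T T T N T N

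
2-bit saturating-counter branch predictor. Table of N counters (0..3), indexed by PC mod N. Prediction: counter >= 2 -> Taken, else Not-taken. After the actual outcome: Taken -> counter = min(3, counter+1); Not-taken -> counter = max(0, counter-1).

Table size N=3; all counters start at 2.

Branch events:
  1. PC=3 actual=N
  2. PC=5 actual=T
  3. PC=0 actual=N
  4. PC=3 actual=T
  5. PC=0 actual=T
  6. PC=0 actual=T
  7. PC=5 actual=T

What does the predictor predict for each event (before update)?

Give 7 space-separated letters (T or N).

Ev 1: PC=3 idx=0 pred=T actual=N -> ctr[0]=1
Ev 2: PC=5 idx=2 pred=T actual=T -> ctr[2]=3
Ev 3: PC=0 idx=0 pred=N actual=N -> ctr[0]=0
Ev 4: PC=3 idx=0 pred=N actual=T -> ctr[0]=1
Ev 5: PC=0 idx=0 pred=N actual=T -> ctr[0]=2
Ev 6: PC=0 idx=0 pred=T actual=T -> ctr[0]=3
Ev 7: PC=5 idx=2 pred=T actual=T -> ctr[2]=3

Answer: T T N N N T T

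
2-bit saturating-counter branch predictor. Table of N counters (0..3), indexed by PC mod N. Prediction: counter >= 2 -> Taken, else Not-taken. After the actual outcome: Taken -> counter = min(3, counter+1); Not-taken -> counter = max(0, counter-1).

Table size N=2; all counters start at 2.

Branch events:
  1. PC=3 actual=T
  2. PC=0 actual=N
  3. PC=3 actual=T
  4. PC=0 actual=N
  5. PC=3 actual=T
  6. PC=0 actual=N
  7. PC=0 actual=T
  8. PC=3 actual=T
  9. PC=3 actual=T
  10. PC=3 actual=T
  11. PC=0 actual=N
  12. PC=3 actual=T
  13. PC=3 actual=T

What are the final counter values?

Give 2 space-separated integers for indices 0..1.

Answer: 0 3

Derivation:
Ev 1: PC=3 idx=1 pred=T actual=T -> ctr[1]=3
Ev 2: PC=0 idx=0 pred=T actual=N -> ctr[0]=1
Ev 3: PC=3 idx=1 pred=T actual=T -> ctr[1]=3
Ev 4: PC=0 idx=0 pred=N actual=N -> ctr[0]=0
Ev 5: PC=3 idx=1 pred=T actual=T -> ctr[1]=3
Ev 6: PC=0 idx=0 pred=N actual=N -> ctr[0]=0
Ev 7: PC=0 idx=0 pred=N actual=T -> ctr[0]=1
Ev 8: PC=3 idx=1 pred=T actual=T -> ctr[1]=3
Ev 9: PC=3 idx=1 pred=T actual=T -> ctr[1]=3
Ev 10: PC=3 idx=1 pred=T actual=T -> ctr[1]=3
Ev 11: PC=0 idx=0 pred=N actual=N -> ctr[0]=0
Ev 12: PC=3 idx=1 pred=T actual=T -> ctr[1]=3
Ev 13: PC=3 idx=1 pred=T actual=T -> ctr[1]=3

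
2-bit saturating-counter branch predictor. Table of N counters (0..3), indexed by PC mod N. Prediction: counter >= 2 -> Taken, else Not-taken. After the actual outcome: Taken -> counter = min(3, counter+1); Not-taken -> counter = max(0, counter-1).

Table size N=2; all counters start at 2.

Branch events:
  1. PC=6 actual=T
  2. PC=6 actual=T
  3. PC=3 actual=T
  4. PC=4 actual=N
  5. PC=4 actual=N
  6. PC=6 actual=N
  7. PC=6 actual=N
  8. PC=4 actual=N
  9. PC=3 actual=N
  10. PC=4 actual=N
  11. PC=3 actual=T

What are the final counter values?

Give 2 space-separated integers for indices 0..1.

Ev 1: PC=6 idx=0 pred=T actual=T -> ctr[0]=3
Ev 2: PC=6 idx=0 pred=T actual=T -> ctr[0]=3
Ev 3: PC=3 idx=1 pred=T actual=T -> ctr[1]=3
Ev 4: PC=4 idx=0 pred=T actual=N -> ctr[0]=2
Ev 5: PC=4 idx=0 pred=T actual=N -> ctr[0]=1
Ev 6: PC=6 idx=0 pred=N actual=N -> ctr[0]=0
Ev 7: PC=6 idx=0 pred=N actual=N -> ctr[0]=0
Ev 8: PC=4 idx=0 pred=N actual=N -> ctr[0]=0
Ev 9: PC=3 idx=1 pred=T actual=N -> ctr[1]=2
Ev 10: PC=4 idx=0 pred=N actual=N -> ctr[0]=0
Ev 11: PC=3 idx=1 pred=T actual=T -> ctr[1]=3

Answer: 0 3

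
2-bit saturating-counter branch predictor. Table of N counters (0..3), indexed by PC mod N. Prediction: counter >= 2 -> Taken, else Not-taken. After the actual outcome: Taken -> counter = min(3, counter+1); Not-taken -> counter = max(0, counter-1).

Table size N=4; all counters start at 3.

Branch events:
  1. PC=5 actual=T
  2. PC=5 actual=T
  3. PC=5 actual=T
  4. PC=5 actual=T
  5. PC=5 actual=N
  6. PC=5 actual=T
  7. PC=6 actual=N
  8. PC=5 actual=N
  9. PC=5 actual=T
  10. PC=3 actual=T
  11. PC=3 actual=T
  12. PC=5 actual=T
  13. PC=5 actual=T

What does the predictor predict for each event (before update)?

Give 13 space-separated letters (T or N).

Ev 1: PC=5 idx=1 pred=T actual=T -> ctr[1]=3
Ev 2: PC=5 idx=1 pred=T actual=T -> ctr[1]=3
Ev 3: PC=5 idx=1 pred=T actual=T -> ctr[1]=3
Ev 4: PC=5 idx=1 pred=T actual=T -> ctr[1]=3
Ev 5: PC=5 idx=1 pred=T actual=N -> ctr[1]=2
Ev 6: PC=5 idx=1 pred=T actual=T -> ctr[1]=3
Ev 7: PC=6 idx=2 pred=T actual=N -> ctr[2]=2
Ev 8: PC=5 idx=1 pred=T actual=N -> ctr[1]=2
Ev 9: PC=5 idx=1 pred=T actual=T -> ctr[1]=3
Ev 10: PC=3 idx=3 pred=T actual=T -> ctr[3]=3
Ev 11: PC=3 idx=3 pred=T actual=T -> ctr[3]=3
Ev 12: PC=5 idx=1 pred=T actual=T -> ctr[1]=3
Ev 13: PC=5 idx=1 pred=T actual=T -> ctr[1]=3

Answer: T T T T T T T T T T T T T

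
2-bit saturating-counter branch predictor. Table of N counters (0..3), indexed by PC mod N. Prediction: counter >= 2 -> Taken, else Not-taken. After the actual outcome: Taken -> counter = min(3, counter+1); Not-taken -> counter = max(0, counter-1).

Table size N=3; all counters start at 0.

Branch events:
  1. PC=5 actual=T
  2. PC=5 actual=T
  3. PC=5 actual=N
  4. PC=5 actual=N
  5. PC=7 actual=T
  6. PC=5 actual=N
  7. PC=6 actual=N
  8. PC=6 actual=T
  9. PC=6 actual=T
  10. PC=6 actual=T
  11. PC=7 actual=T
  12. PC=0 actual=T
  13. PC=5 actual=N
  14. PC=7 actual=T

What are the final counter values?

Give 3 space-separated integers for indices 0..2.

Answer: 3 3 0

Derivation:
Ev 1: PC=5 idx=2 pred=N actual=T -> ctr[2]=1
Ev 2: PC=5 idx=2 pred=N actual=T -> ctr[2]=2
Ev 3: PC=5 idx=2 pred=T actual=N -> ctr[2]=1
Ev 4: PC=5 idx=2 pred=N actual=N -> ctr[2]=0
Ev 5: PC=7 idx=1 pred=N actual=T -> ctr[1]=1
Ev 6: PC=5 idx=2 pred=N actual=N -> ctr[2]=0
Ev 7: PC=6 idx=0 pred=N actual=N -> ctr[0]=0
Ev 8: PC=6 idx=0 pred=N actual=T -> ctr[0]=1
Ev 9: PC=6 idx=0 pred=N actual=T -> ctr[0]=2
Ev 10: PC=6 idx=0 pred=T actual=T -> ctr[0]=3
Ev 11: PC=7 idx=1 pred=N actual=T -> ctr[1]=2
Ev 12: PC=0 idx=0 pred=T actual=T -> ctr[0]=3
Ev 13: PC=5 idx=2 pred=N actual=N -> ctr[2]=0
Ev 14: PC=7 idx=1 pred=T actual=T -> ctr[1]=3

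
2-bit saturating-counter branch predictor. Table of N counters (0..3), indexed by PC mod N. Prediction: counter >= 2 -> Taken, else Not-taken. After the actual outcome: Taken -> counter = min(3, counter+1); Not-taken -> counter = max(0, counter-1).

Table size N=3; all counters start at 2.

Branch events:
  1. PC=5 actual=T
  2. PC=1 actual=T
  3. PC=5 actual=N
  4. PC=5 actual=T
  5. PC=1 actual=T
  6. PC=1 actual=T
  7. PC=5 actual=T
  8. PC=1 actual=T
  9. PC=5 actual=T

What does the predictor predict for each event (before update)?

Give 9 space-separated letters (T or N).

Ev 1: PC=5 idx=2 pred=T actual=T -> ctr[2]=3
Ev 2: PC=1 idx=1 pred=T actual=T -> ctr[1]=3
Ev 3: PC=5 idx=2 pred=T actual=N -> ctr[2]=2
Ev 4: PC=5 idx=2 pred=T actual=T -> ctr[2]=3
Ev 5: PC=1 idx=1 pred=T actual=T -> ctr[1]=3
Ev 6: PC=1 idx=1 pred=T actual=T -> ctr[1]=3
Ev 7: PC=5 idx=2 pred=T actual=T -> ctr[2]=3
Ev 8: PC=1 idx=1 pred=T actual=T -> ctr[1]=3
Ev 9: PC=5 idx=2 pred=T actual=T -> ctr[2]=3

Answer: T T T T T T T T T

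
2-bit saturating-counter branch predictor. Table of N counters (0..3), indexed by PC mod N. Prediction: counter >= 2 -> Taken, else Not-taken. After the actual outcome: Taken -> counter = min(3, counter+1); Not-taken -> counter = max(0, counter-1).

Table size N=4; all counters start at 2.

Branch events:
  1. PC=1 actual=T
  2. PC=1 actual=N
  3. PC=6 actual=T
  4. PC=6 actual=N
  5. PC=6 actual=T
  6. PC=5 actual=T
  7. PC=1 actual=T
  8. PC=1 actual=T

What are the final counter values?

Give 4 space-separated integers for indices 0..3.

Ev 1: PC=1 idx=1 pred=T actual=T -> ctr[1]=3
Ev 2: PC=1 idx=1 pred=T actual=N -> ctr[1]=2
Ev 3: PC=6 idx=2 pred=T actual=T -> ctr[2]=3
Ev 4: PC=6 idx=2 pred=T actual=N -> ctr[2]=2
Ev 5: PC=6 idx=2 pred=T actual=T -> ctr[2]=3
Ev 6: PC=5 idx=1 pred=T actual=T -> ctr[1]=3
Ev 7: PC=1 idx=1 pred=T actual=T -> ctr[1]=3
Ev 8: PC=1 idx=1 pred=T actual=T -> ctr[1]=3

Answer: 2 3 3 2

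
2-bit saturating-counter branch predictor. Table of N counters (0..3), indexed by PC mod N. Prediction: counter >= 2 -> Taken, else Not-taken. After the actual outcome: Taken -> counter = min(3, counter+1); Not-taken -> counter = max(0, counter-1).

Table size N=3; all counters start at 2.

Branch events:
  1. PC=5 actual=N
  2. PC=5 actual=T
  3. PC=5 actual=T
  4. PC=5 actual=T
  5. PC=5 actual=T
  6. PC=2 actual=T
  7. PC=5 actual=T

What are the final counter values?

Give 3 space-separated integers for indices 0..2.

Ev 1: PC=5 idx=2 pred=T actual=N -> ctr[2]=1
Ev 2: PC=5 idx=2 pred=N actual=T -> ctr[2]=2
Ev 3: PC=5 idx=2 pred=T actual=T -> ctr[2]=3
Ev 4: PC=5 idx=2 pred=T actual=T -> ctr[2]=3
Ev 5: PC=5 idx=2 pred=T actual=T -> ctr[2]=3
Ev 6: PC=2 idx=2 pred=T actual=T -> ctr[2]=3
Ev 7: PC=5 idx=2 pred=T actual=T -> ctr[2]=3

Answer: 2 2 3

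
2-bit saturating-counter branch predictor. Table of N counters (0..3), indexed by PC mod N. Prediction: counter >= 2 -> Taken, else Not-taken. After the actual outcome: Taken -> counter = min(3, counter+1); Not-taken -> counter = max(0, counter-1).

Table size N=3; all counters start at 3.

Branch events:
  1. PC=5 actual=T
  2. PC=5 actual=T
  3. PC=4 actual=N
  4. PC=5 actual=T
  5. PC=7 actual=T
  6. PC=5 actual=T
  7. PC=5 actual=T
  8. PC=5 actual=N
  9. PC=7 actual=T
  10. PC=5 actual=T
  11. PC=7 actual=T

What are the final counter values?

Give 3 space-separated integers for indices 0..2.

Ev 1: PC=5 idx=2 pred=T actual=T -> ctr[2]=3
Ev 2: PC=5 idx=2 pred=T actual=T -> ctr[2]=3
Ev 3: PC=4 idx=1 pred=T actual=N -> ctr[1]=2
Ev 4: PC=5 idx=2 pred=T actual=T -> ctr[2]=3
Ev 5: PC=7 idx=1 pred=T actual=T -> ctr[1]=3
Ev 6: PC=5 idx=2 pred=T actual=T -> ctr[2]=3
Ev 7: PC=5 idx=2 pred=T actual=T -> ctr[2]=3
Ev 8: PC=5 idx=2 pred=T actual=N -> ctr[2]=2
Ev 9: PC=7 idx=1 pred=T actual=T -> ctr[1]=3
Ev 10: PC=5 idx=2 pred=T actual=T -> ctr[2]=3
Ev 11: PC=7 idx=1 pred=T actual=T -> ctr[1]=3

Answer: 3 3 3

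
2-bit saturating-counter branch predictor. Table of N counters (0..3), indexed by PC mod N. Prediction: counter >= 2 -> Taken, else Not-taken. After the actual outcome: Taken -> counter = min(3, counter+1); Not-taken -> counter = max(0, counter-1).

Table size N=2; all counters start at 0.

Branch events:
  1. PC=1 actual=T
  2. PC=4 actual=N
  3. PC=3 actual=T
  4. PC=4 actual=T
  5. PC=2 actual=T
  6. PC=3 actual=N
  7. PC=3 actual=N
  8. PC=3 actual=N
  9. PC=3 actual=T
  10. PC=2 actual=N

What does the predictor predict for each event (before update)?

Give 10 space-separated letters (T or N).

Answer: N N N N N T N N N T

Derivation:
Ev 1: PC=1 idx=1 pred=N actual=T -> ctr[1]=1
Ev 2: PC=4 idx=0 pred=N actual=N -> ctr[0]=0
Ev 3: PC=3 idx=1 pred=N actual=T -> ctr[1]=2
Ev 4: PC=4 idx=0 pred=N actual=T -> ctr[0]=1
Ev 5: PC=2 idx=0 pred=N actual=T -> ctr[0]=2
Ev 6: PC=3 idx=1 pred=T actual=N -> ctr[1]=1
Ev 7: PC=3 idx=1 pred=N actual=N -> ctr[1]=0
Ev 8: PC=3 idx=1 pred=N actual=N -> ctr[1]=0
Ev 9: PC=3 idx=1 pred=N actual=T -> ctr[1]=1
Ev 10: PC=2 idx=0 pred=T actual=N -> ctr[0]=1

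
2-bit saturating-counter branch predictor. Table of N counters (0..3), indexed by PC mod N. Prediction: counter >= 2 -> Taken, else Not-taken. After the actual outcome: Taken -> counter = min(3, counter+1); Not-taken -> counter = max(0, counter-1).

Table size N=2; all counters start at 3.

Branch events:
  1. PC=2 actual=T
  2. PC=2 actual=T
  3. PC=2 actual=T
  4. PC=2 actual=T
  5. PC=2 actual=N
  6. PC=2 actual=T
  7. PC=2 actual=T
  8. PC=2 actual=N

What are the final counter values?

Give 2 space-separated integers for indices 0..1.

Ev 1: PC=2 idx=0 pred=T actual=T -> ctr[0]=3
Ev 2: PC=2 idx=0 pred=T actual=T -> ctr[0]=3
Ev 3: PC=2 idx=0 pred=T actual=T -> ctr[0]=3
Ev 4: PC=2 idx=0 pred=T actual=T -> ctr[0]=3
Ev 5: PC=2 idx=0 pred=T actual=N -> ctr[0]=2
Ev 6: PC=2 idx=0 pred=T actual=T -> ctr[0]=3
Ev 7: PC=2 idx=0 pred=T actual=T -> ctr[0]=3
Ev 8: PC=2 idx=0 pred=T actual=N -> ctr[0]=2

Answer: 2 3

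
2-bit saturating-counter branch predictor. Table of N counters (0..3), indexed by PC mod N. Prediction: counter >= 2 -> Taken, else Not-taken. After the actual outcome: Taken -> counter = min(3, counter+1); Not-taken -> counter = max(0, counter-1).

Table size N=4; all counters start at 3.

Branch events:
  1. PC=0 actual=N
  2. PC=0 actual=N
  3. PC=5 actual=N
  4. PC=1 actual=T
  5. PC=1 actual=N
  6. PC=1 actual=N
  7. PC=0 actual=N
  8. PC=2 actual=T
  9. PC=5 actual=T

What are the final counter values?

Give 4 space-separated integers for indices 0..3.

Ev 1: PC=0 idx=0 pred=T actual=N -> ctr[0]=2
Ev 2: PC=0 idx=0 pred=T actual=N -> ctr[0]=1
Ev 3: PC=5 idx=1 pred=T actual=N -> ctr[1]=2
Ev 4: PC=1 idx=1 pred=T actual=T -> ctr[1]=3
Ev 5: PC=1 idx=1 pred=T actual=N -> ctr[1]=2
Ev 6: PC=1 idx=1 pred=T actual=N -> ctr[1]=1
Ev 7: PC=0 idx=0 pred=N actual=N -> ctr[0]=0
Ev 8: PC=2 idx=2 pred=T actual=T -> ctr[2]=3
Ev 9: PC=5 idx=1 pred=N actual=T -> ctr[1]=2

Answer: 0 2 3 3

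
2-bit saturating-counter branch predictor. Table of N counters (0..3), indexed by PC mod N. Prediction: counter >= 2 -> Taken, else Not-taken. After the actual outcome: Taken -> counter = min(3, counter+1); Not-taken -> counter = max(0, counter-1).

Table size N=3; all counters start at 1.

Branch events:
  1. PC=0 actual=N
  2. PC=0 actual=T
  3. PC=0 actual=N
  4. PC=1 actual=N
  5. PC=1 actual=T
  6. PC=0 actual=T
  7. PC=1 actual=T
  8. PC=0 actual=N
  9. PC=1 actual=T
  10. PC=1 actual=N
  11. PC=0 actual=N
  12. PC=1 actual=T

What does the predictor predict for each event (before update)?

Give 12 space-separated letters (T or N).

Ev 1: PC=0 idx=0 pred=N actual=N -> ctr[0]=0
Ev 2: PC=0 idx=0 pred=N actual=T -> ctr[0]=1
Ev 3: PC=0 idx=0 pred=N actual=N -> ctr[0]=0
Ev 4: PC=1 idx=1 pred=N actual=N -> ctr[1]=0
Ev 5: PC=1 idx=1 pred=N actual=T -> ctr[1]=1
Ev 6: PC=0 idx=0 pred=N actual=T -> ctr[0]=1
Ev 7: PC=1 idx=1 pred=N actual=T -> ctr[1]=2
Ev 8: PC=0 idx=0 pred=N actual=N -> ctr[0]=0
Ev 9: PC=1 idx=1 pred=T actual=T -> ctr[1]=3
Ev 10: PC=1 idx=1 pred=T actual=N -> ctr[1]=2
Ev 11: PC=0 idx=0 pred=N actual=N -> ctr[0]=0
Ev 12: PC=1 idx=1 pred=T actual=T -> ctr[1]=3

Answer: N N N N N N N N T T N T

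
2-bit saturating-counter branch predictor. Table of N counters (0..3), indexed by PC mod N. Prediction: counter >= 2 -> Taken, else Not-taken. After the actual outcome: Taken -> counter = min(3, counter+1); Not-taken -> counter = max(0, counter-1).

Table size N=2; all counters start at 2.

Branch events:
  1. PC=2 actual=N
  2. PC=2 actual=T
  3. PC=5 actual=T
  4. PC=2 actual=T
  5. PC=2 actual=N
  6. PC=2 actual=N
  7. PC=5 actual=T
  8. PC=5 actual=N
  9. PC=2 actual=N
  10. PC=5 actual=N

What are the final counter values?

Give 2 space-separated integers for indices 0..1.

Answer: 0 1

Derivation:
Ev 1: PC=2 idx=0 pred=T actual=N -> ctr[0]=1
Ev 2: PC=2 idx=0 pred=N actual=T -> ctr[0]=2
Ev 3: PC=5 idx=1 pred=T actual=T -> ctr[1]=3
Ev 4: PC=2 idx=0 pred=T actual=T -> ctr[0]=3
Ev 5: PC=2 idx=0 pred=T actual=N -> ctr[0]=2
Ev 6: PC=2 idx=0 pred=T actual=N -> ctr[0]=1
Ev 7: PC=5 idx=1 pred=T actual=T -> ctr[1]=3
Ev 8: PC=5 idx=1 pred=T actual=N -> ctr[1]=2
Ev 9: PC=2 idx=0 pred=N actual=N -> ctr[0]=0
Ev 10: PC=5 idx=1 pred=T actual=N -> ctr[1]=1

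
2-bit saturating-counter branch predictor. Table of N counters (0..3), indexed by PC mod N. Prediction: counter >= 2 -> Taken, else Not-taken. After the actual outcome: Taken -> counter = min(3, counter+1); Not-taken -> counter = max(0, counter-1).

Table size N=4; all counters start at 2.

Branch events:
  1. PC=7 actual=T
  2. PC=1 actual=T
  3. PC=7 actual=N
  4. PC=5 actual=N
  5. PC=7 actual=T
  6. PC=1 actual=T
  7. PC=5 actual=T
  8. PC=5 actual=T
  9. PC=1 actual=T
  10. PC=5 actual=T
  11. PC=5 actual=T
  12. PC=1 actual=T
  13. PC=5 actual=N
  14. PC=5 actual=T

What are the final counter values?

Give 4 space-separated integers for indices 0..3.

Ev 1: PC=7 idx=3 pred=T actual=T -> ctr[3]=3
Ev 2: PC=1 idx=1 pred=T actual=T -> ctr[1]=3
Ev 3: PC=7 idx=3 pred=T actual=N -> ctr[3]=2
Ev 4: PC=5 idx=1 pred=T actual=N -> ctr[1]=2
Ev 5: PC=7 idx=3 pred=T actual=T -> ctr[3]=3
Ev 6: PC=1 idx=1 pred=T actual=T -> ctr[1]=3
Ev 7: PC=5 idx=1 pred=T actual=T -> ctr[1]=3
Ev 8: PC=5 idx=1 pred=T actual=T -> ctr[1]=3
Ev 9: PC=1 idx=1 pred=T actual=T -> ctr[1]=3
Ev 10: PC=5 idx=1 pred=T actual=T -> ctr[1]=3
Ev 11: PC=5 idx=1 pred=T actual=T -> ctr[1]=3
Ev 12: PC=1 idx=1 pred=T actual=T -> ctr[1]=3
Ev 13: PC=5 idx=1 pred=T actual=N -> ctr[1]=2
Ev 14: PC=5 idx=1 pred=T actual=T -> ctr[1]=3

Answer: 2 3 2 3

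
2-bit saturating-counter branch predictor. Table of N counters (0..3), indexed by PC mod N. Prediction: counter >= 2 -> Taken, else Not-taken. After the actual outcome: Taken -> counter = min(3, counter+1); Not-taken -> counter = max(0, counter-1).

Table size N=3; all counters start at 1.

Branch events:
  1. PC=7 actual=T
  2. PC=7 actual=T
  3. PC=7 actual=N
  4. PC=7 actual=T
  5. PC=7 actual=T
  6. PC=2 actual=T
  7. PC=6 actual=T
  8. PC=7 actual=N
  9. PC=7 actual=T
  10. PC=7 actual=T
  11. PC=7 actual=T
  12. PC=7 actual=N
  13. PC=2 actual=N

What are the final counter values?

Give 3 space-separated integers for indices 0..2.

Answer: 2 2 1

Derivation:
Ev 1: PC=7 idx=1 pred=N actual=T -> ctr[1]=2
Ev 2: PC=7 idx=1 pred=T actual=T -> ctr[1]=3
Ev 3: PC=7 idx=1 pred=T actual=N -> ctr[1]=2
Ev 4: PC=7 idx=1 pred=T actual=T -> ctr[1]=3
Ev 5: PC=7 idx=1 pred=T actual=T -> ctr[1]=3
Ev 6: PC=2 idx=2 pred=N actual=T -> ctr[2]=2
Ev 7: PC=6 idx=0 pred=N actual=T -> ctr[0]=2
Ev 8: PC=7 idx=1 pred=T actual=N -> ctr[1]=2
Ev 9: PC=7 idx=1 pred=T actual=T -> ctr[1]=3
Ev 10: PC=7 idx=1 pred=T actual=T -> ctr[1]=3
Ev 11: PC=7 idx=1 pred=T actual=T -> ctr[1]=3
Ev 12: PC=7 idx=1 pred=T actual=N -> ctr[1]=2
Ev 13: PC=2 idx=2 pred=T actual=N -> ctr[2]=1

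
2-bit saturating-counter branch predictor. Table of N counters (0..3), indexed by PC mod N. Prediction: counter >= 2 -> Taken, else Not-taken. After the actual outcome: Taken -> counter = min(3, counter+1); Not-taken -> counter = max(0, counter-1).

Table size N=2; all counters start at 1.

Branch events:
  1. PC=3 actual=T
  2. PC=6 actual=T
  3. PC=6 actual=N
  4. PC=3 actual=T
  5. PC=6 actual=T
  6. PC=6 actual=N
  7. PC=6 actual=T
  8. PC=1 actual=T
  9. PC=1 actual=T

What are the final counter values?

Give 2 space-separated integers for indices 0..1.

Answer: 2 3

Derivation:
Ev 1: PC=3 idx=1 pred=N actual=T -> ctr[1]=2
Ev 2: PC=6 idx=0 pred=N actual=T -> ctr[0]=2
Ev 3: PC=6 idx=0 pred=T actual=N -> ctr[0]=1
Ev 4: PC=3 idx=1 pred=T actual=T -> ctr[1]=3
Ev 5: PC=6 idx=0 pred=N actual=T -> ctr[0]=2
Ev 6: PC=6 idx=0 pred=T actual=N -> ctr[0]=1
Ev 7: PC=6 idx=0 pred=N actual=T -> ctr[0]=2
Ev 8: PC=1 idx=1 pred=T actual=T -> ctr[1]=3
Ev 9: PC=1 idx=1 pred=T actual=T -> ctr[1]=3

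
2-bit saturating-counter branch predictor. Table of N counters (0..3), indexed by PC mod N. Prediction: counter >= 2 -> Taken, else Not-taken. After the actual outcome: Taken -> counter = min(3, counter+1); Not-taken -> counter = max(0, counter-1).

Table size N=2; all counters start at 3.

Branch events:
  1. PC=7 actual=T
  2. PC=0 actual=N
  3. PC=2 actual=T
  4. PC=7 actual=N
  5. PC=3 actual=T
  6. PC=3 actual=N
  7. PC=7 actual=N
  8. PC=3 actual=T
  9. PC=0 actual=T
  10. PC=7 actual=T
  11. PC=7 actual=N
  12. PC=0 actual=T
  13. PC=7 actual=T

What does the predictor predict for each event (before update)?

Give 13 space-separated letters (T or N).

Ev 1: PC=7 idx=1 pred=T actual=T -> ctr[1]=3
Ev 2: PC=0 idx=0 pred=T actual=N -> ctr[0]=2
Ev 3: PC=2 idx=0 pred=T actual=T -> ctr[0]=3
Ev 4: PC=7 idx=1 pred=T actual=N -> ctr[1]=2
Ev 5: PC=3 idx=1 pred=T actual=T -> ctr[1]=3
Ev 6: PC=3 idx=1 pred=T actual=N -> ctr[1]=2
Ev 7: PC=7 idx=1 pred=T actual=N -> ctr[1]=1
Ev 8: PC=3 idx=1 pred=N actual=T -> ctr[1]=2
Ev 9: PC=0 idx=0 pred=T actual=T -> ctr[0]=3
Ev 10: PC=7 idx=1 pred=T actual=T -> ctr[1]=3
Ev 11: PC=7 idx=1 pred=T actual=N -> ctr[1]=2
Ev 12: PC=0 idx=0 pred=T actual=T -> ctr[0]=3
Ev 13: PC=7 idx=1 pred=T actual=T -> ctr[1]=3

Answer: T T T T T T T N T T T T T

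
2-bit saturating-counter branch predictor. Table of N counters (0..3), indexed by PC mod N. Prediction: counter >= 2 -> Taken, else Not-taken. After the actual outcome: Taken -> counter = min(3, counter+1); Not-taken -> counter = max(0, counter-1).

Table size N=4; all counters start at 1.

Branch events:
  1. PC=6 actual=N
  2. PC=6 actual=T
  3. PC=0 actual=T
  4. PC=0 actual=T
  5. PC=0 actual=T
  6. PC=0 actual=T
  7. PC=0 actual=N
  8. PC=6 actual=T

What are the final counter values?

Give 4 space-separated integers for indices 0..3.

Answer: 2 1 2 1

Derivation:
Ev 1: PC=6 idx=2 pred=N actual=N -> ctr[2]=0
Ev 2: PC=6 idx=2 pred=N actual=T -> ctr[2]=1
Ev 3: PC=0 idx=0 pred=N actual=T -> ctr[0]=2
Ev 4: PC=0 idx=0 pred=T actual=T -> ctr[0]=3
Ev 5: PC=0 idx=0 pred=T actual=T -> ctr[0]=3
Ev 6: PC=0 idx=0 pred=T actual=T -> ctr[0]=3
Ev 7: PC=0 idx=0 pred=T actual=N -> ctr[0]=2
Ev 8: PC=6 idx=2 pred=N actual=T -> ctr[2]=2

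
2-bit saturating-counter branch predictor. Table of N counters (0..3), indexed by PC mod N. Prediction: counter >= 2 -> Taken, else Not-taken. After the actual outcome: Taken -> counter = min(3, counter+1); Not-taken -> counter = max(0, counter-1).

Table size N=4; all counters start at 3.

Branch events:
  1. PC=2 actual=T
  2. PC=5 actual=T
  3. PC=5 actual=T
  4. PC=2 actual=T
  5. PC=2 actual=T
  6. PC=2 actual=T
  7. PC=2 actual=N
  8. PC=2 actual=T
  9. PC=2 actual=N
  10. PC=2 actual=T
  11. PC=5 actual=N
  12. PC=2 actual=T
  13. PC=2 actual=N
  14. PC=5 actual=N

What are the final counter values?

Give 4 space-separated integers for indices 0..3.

Answer: 3 1 2 3

Derivation:
Ev 1: PC=2 idx=2 pred=T actual=T -> ctr[2]=3
Ev 2: PC=5 idx=1 pred=T actual=T -> ctr[1]=3
Ev 3: PC=5 idx=1 pred=T actual=T -> ctr[1]=3
Ev 4: PC=2 idx=2 pred=T actual=T -> ctr[2]=3
Ev 5: PC=2 idx=2 pred=T actual=T -> ctr[2]=3
Ev 6: PC=2 idx=2 pred=T actual=T -> ctr[2]=3
Ev 7: PC=2 idx=2 pred=T actual=N -> ctr[2]=2
Ev 8: PC=2 idx=2 pred=T actual=T -> ctr[2]=3
Ev 9: PC=2 idx=2 pred=T actual=N -> ctr[2]=2
Ev 10: PC=2 idx=2 pred=T actual=T -> ctr[2]=3
Ev 11: PC=5 idx=1 pred=T actual=N -> ctr[1]=2
Ev 12: PC=2 idx=2 pred=T actual=T -> ctr[2]=3
Ev 13: PC=2 idx=2 pred=T actual=N -> ctr[2]=2
Ev 14: PC=5 idx=1 pred=T actual=N -> ctr[1]=1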